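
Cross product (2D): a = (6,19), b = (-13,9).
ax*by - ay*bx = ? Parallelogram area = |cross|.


cross = 6*9 - 19*(-13) = 54 + 247 = 301
Parallelogram area = |301| = 301

cross = 301, parallelogram area = 301


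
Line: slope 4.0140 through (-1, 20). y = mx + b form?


y - 20 = 4.0140(x + 1)
y = 4.0140x + 20 - 4.0140*(-1)
y = 4.0140x + 24.0140

y = 4.0140x + 24.0140


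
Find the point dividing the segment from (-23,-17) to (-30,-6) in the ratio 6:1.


Px = (6*(-30) + 1*(-23))/7 = -203/7 = -29.0000
Py = (6*(-6) + 1*(-17))/7 = -53/7 = -7.5714

P = (-29.0000, -7.5714)


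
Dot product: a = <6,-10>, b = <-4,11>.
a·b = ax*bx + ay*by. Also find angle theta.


a·b = 6*(-4) - 10*11 = -24 - 110 = -134
|a| = sqrt(36+100) = 11.6619
|b| = sqrt(16+121) = 11.7047
cos(theta) = -134/(sqrt(136)*sqrt(137)) = -134/sqrt(18632) = -0.981692
theta = arccos(-134/sqrt(18632)) = 169.0193 degrees

a·b = -134, theta = 169.0193 deg


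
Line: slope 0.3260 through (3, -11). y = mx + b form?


y + 11 = 0.3260(x - 3)
y = 0.3260x - 11 - 0.3260*3
y = 0.3260x - 11.9780

y = 0.3260x - 11.9780


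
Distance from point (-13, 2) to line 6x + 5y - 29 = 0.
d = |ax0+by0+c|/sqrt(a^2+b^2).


|6*(-13) + 5*2 - 29| = |-97| = 97
sqrt(36 + 25) = sqrt(61) = 7.8102
d = 97/sqrt(61) = 12.4196

12.4196


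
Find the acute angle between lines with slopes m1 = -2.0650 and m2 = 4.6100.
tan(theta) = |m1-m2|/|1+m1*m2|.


m1-m2 = -6.675
1+m1*m2 = -8.51965
tan(theta) = |-6.675/(-8.51965)| = 0.783483
theta = arctan(|-6.675/(-8.51965)|) = 38.0781 degrees (acute angle)

38.0781 degrees


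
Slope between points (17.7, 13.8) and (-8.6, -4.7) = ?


dy = -4.7 - 13.8 = -18.5
dx = -8.6 - 17.7 = -26.3
m = -18.5/(-26.3) = 0.7034

m = 0.7034


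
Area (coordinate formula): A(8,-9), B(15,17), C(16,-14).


8*(17+ 14) = 248
15*(-14+ 9) = -75
16*(-9-17) = -416
sum = -243
Area = |-243|/2 = 121.5000

121.5000 sq units


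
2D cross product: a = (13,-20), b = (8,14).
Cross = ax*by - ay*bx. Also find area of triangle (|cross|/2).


cross = 13*14 + 20*8 = 182 + 160 = 342
Triangle area = |342|/2 = 342/2 = 171.0000

cross = 342, triangle area = 171.0000


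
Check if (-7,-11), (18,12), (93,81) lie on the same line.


-7*(12-81) + 18*(81+ 11) + 93*(-11-12)
= 483 + 1656 - 2139 = 0

Yes, collinear (determinant = 0)


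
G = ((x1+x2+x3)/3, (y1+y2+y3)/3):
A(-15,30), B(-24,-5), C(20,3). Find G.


Gx = (-15- 24+20)/3 = -19/3 = -6.3333
Gy = (30- 5+3)/3 = 28/3 = 9.3333

G = (-6.3333, 9.3333)


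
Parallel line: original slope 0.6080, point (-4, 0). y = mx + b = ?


Parallel lines have equal slopes.
m2 = 0.6080
b2 = 0 - 0.6080*(-4) = 2.4320

y = 0.6080x + 2.4320


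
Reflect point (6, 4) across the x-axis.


Reflection rule for x-axis: (x, -y)
(6, 4) -> (6, -4)

(6, -4)


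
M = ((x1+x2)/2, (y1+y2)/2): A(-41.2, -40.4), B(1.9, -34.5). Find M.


Mx = (-41.2 + 1.9)/2 = -39.3/2 = -19.6500
My = (-40.4 - 34.5)/2 = -74.9/2 = -37.4500

(-19.6500, -37.4500)


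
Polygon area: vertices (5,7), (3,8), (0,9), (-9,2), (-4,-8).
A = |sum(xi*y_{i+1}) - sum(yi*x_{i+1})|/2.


sum(xi*y_{i+1}) = 5*8 + 3*9 + 0*2 - 9*(-8) - 4*7 = 111
sum(yi*x_{i+1}) = 7*3 + 8*0 + 9*(-9) + 2*(-4) - 8*5 = -108
Area = |111 + 108|/2 = 219/2 = 109.5000

109.5000 sq units


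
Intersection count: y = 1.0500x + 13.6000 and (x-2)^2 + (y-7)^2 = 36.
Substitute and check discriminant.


Substitute y = 1.0500x + 13.6000: (x-2)^2 + (1.0500x+13.6000-7)^2 = 36
Expand to Ax^2 + Bx + C = 0, where b-k = 6.6
A = 1+m^2 = 2.1025
B = 2(m(b-k) - h) = 2(1.0500*6.6 - 2) = 9.86
C = h^2 + (b-k)^2 - r^2 = 4 + 43.56 - 36 = 11.56
disc = B^2-4AC = 97.2196 - 97.2196 = 0
disc = 0

1 intersection point (tangent)


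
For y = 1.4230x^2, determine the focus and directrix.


a = 1.4230
1/(4a) = 0.1757
Focus = (0, 0.1757)
Directrix: y = -0.1757

Focus = (0, 0.1757), Directrix: y = -0.1757


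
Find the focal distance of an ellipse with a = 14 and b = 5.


c^2 = 14^2 - 5^2 = 196 - 25 = 171
c = sqrt(171) = 13.0767

c = 13.0767


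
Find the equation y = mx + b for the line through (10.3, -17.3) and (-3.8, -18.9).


m = (-1.6)/(-14.1) = 0.1135
b = y1 - m*x1 = -17.3 - (-1.6*10.3)/(-14.1) = -17.3 - 1.1688 = -18.4688

y = 0.1135x - 18.4688


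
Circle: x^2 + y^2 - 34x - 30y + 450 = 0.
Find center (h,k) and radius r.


h = -D/2 = 34/2 = 17
k = -E/2 = 30/2 = 15
r^2 = h^2 + k^2 - F = 289 + 225 - 450 = 64
r = 8

Center (17, 15), radius = 8


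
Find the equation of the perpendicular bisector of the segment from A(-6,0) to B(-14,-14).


Midpoint = (-10, -7)
Slope of AB = dy/dx = -14/(-8) = 1.7500
Perp slope = -dx/dy = -8/14 = -0.5714
b = My - (perp slope)*Mx = -7 + (-8*(-10))/(-14) = -7 - 5.7143 = -12.7143

y = -0.5714x - 12.7143


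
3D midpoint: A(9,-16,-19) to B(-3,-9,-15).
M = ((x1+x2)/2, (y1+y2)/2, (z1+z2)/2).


Mx = (9- 3)/2 = 3.0000
My = (-16- 9)/2 = -12.5000
Mz = (-19- 15)/2 = -17.0000

M = (3.0000, -12.5000, -17.0000)


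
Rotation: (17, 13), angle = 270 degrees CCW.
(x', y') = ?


cos(270) = 0, sin(270) = -1
x' = 17*0 - 13*(-1) = 13
y' = 17*(-1) + 13*0 = -17

(13, -17)


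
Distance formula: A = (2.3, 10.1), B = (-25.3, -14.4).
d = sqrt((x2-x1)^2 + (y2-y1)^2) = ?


dx = -25.3 - 2.3 = -27.6
dy = -14.4 - 10.1 = -24.5
d = sqrt(761.76 + 600.25) = sqrt(1362.01) = 36.9054

36.9054


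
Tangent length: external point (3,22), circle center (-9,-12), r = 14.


d = sqrt((3+ 9)^2 + (22+ 12)^2) = sqrt(144+1156) = 36.0555
L = sqrt(1300.0000 - 196) = sqrt(1104.0000) = 33.2265

33.2265


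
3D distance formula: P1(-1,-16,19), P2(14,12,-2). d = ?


dx=15, dy=28, dz=-21
d = sqrt(225+784+441) = sqrt(1450) = 38.0789

38.0789


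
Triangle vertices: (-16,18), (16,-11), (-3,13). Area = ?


-16*(-11-13) = 384
16*(13-18) = -80
-3*(18+ 11) = -87
sum = 217
Area = |217|/2 = 108.5000

108.5000 sq units


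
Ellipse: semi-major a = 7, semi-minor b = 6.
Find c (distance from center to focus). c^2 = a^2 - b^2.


c^2 = 7^2 - 6^2 = 49 - 36 = 13
c = sqrt(13) = 3.6056

c = 3.6056


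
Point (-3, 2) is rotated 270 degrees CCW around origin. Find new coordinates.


cos(270) = 0, sin(270) = -1
x' = -3*0 - 2*(-1) = 2
y' = -3*(-1) + 2*0 = 3

(2, 3)


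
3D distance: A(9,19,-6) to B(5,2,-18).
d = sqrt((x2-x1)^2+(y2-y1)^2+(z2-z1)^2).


dx=-4, dy=-17, dz=-12
d = sqrt(16+289+144) = sqrt(449) = 21.1896

21.1896


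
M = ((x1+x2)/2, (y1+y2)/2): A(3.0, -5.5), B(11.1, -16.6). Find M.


Mx = (3.0 + 11.1)/2 = 14.1/2 = 7.0500
My = (-5.5 - 16.6)/2 = -22.1/2 = -11.0500

(7.0500, -11.0500)


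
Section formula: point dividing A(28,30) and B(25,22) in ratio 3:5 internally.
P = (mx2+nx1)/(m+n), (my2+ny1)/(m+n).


Px = (3*25 + 5*28)/8 = 215/8 = 26.8750
Py = (3*22 + 5*30)/8 = 216/8 = 27.0000

P = (26.8750, 27.0000)


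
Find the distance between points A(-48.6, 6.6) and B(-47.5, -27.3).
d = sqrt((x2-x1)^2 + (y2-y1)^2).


dx = -47.5 + 48.6 = 1.1
dy = -27.3 - 6.6 = -33.9
d = sqrt(1.21 + 1149.21) = sqrt(1150.42) = 33.9178

33.9178


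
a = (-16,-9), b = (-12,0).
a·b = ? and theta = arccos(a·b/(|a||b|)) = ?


a·b = -16*(-12) - 9*0 = 192 + 0 = 192
|a| = sqrt(256+81) = 18.3576
|b| = sqrt(144+0) = 12.0000
cos(theta) = 192/(sqrt(337)*sqrt(144)) = 192/sqrt(48528) = 0.871576
theta = arccos(192/sqrt(48528)) = 29.3578 degrees

a·b = 192, theta = 29.3578 deg


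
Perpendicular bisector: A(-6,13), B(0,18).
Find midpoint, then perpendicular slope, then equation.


Midpoint = (-3, 15.5)
Slope of AB = dy/dx = 5/6 = 0.8333
Perp slope = -dx/dy = -6/5 = -1.2000
b = My - (perp slope)*Mx = 15.5 + (6*(-3))/5 = 15.5 - 3.6000 = 11.9000

y = -1.2000x + 11.9000


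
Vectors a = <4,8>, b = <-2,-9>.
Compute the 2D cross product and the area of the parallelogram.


cross = 4*(-9) - 8*(-2) = -36 + 16 = -20
Parallelogram area = |-20| = 20

cross = -20, parallelogram area = 20


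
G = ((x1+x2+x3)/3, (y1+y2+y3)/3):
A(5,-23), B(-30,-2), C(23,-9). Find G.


Gx = (5- 30+23)/3 = -2/3 = -0.6667
Gy = (-23- 2- 9)/3 = -34/3 = -11.3333

G = (-0.6667, -11.3333)


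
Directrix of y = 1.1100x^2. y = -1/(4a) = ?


a = 1.1100
1/(4a) = 0.2252
directrix: y = -0.2252 = -0.2252

y = -0.2252


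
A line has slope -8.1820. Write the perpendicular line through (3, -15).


Perpendicular slope = -1/m1 = -1/(-8.1820) = 0.1222
b2 = y0 - m2*x0 = -15 + 3/(-8.1820) = -15 - 0.3667 = -15.3667

y = 0.1222x - 15.3667


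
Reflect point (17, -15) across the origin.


Reflection rule for origin: (-x, -y)
(17, -15) -> (-17, 15)

(-17, 15)


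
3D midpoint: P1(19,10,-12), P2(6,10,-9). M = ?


Mx = (19+6)/2 = 12.5000
My = (10+10)/2 = 10.0000
Mz = (-12- 9)/2 = -10.5000

M = (12.5000, 10.0000, -10.5000)


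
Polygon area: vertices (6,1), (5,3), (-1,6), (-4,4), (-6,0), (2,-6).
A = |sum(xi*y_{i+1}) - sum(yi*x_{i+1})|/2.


sum(xi*y_{i+1}) = 6*3 + 5*6 - 1*4 - 4*0 - 6*(-6) + 2*1 = 82
sum(yi*x_{i+1}) = 1*5 + 3*(-1) + 6*(-4) + 4*(-6) + 0*2 - 6*6 = -82
Area = |82 + 82|/2 = 164/2 = 82.0000

82.0000 sq units


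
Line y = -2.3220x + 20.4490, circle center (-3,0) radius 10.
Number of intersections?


Substitute y = -2.3220x + 20.4490: (x+ 3)^2 + (-2.3220x+20.4490-0)^2 = 100
Expand to Ax^2 + Bx + C = 0, where b-k = 20.449
A = 1+m^2 = 6.391684
B = 2(m(b-k) - h) = 2(-2.3220*20.449 + 3) = -88.965156
C = h^2 + (b-k)^2 - r^2 = 9 + 418.161601 - 100 = 327.161601
disc = B^2-4AC = 7914.7990 - 8364.4543 = -449.6553
disc < 0

0 intersection points


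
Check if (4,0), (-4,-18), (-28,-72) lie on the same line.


4*(-18+ 72) - 4*(-72-0) - 28*(0+ 18)
= 216 + 288 - 504 = 0

Yes, collinear (determinant = 0)


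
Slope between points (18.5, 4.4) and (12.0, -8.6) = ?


dy = -8.6 - 4.4 = -13.0
dx = 12.0 - 18.5 = -6.5
m = -13.0/(-6.5) = 2.0000

m = 2.0000


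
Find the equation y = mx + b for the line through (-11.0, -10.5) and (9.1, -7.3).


m = (3.2)/(20.1) = 0.1592
b = y1 - m*x1 = -10.5 - (3.2*(-11.0))/(20.1) = -10.5 + 1.7512 = -8.7488

y = 0.1592x - 8.7488


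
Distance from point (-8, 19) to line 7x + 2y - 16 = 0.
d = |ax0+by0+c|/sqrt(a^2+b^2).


|7*(-8) + 2*19 - 16| = |-34| = 34
sqrt(49 + 4) = sqrt(53) = 7.2801
d = 34/sqrt(53) = 4.6703

4.6703


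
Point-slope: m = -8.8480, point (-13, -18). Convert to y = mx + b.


y + 18 = -8.8480(x + 13)
y = -8.8480x - 18 + 8.8480*(-13)
y = -8.8480x - 133.0240

y = -8.8480x - 133.0240


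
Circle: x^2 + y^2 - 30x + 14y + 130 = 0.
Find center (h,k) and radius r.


h = -D/2 = 30/2 = 15
k = -E/2 = -14/2 = -7
r^2 = h^2 + k^2 - F = 225 + 49 - 130 = 144
r = 12

Center (15, -7), radius = 12


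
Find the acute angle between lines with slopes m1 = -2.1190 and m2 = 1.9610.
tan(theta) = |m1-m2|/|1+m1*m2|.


m1-m2 = -4.08
1+m1*m2 = -3.155359
tan(theta) = |-4.08/(-3.155359)| = 1.293038
theta = arctan(|-4.08/(-3.155359)|) = 52.2826 degrees (acute angle)

52.2826 degrees


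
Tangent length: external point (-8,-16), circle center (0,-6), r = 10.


d = sqrt((-8-0)^2 + (-16+ 6)^2) = sqrt(64+100) = 12.8062
L = sqrt(164.0000 - 100) = sqrt(64.0000) = 8.0000

8.0000


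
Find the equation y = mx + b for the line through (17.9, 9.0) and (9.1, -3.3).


m = (-12.3)/(-8.8) = 1.3977
b = y1 - m*x1 = 9.0 - (-12.3*17.9)/(-8.8) = 9.0 - 25.0193 = -16.0193

y = 1.3977x - 16.0193


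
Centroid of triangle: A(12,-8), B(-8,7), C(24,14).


Gx = (12- 8+24)/3 = 28/3 = 9.3333
Gy = (-8+7+14)/3 = 13/3 = 4.3333

G = (9.3333, 4.3333)


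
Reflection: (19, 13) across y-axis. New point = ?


Reflection rule for y-axis: (-x, y)
(19, 13) -> (-19, 13)

(-19, 13)


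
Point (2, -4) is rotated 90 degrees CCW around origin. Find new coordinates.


cos(90) = 0, sin(90) = 1
x' = 2*0 + 4*1 = 4
y' = 2*1 - 4*0 = 2

(4, 2)


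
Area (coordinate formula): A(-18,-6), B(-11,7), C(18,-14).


-18*(7+ 14) = -378
-11*(-14+ 6) = 88
18*(-6-7) = -234
sum = -524
Area = |-524|/2 = 262.0000

262.0000 sq units


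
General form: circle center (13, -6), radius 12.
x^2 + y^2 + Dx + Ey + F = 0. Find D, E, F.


(x-13)^2 + (y+ 6)^2 = 12^2
D = -2h = -26, E = -2k = 12
F = h^2+k^2-r^2 = 169+36-144 = 61

D = -26, E = 12, F = 61


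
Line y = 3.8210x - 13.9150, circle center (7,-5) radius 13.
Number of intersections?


Substitute y = 3.8210x - 13.9150: (x-7)^2 + (3.8210x- 13.9150+ 5)^2 = 169
Expand to Ax^2 + Bx + C = 0, where b-k = -8.915
A = 1+m^2 = 15.600041
B = 2(m(b-k) - h) = 2(3.8210*(-8.915) - 7) = -82.12843
C = h^2 + (b-k)^2 - r^2 = 49 + 79.477225 - 169 = -40.522775
disc = B^2-4AC = 6745.0790 + 2528.6278 = 9273.7068
disc > 0

2 intersection points


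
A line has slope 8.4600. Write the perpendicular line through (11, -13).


Perpendicular slope = -1/m1 = -1/8.4600 = -0.1182
b2 = y0 - m2*x0 = -13 + 11/8.4600 = -13 + 1.3002 = -11.6998

y = -0.1182x - 11.6998


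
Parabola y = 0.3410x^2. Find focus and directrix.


a = 0.3410
1/(4a) = 0.7331
Focus = (0, 0.7331)
Directrix: y = -0.7331

Focus = (0, 0.7331), Directrix: y = -0.7331


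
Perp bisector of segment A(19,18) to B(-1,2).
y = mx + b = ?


Midpoint = (9, 10)
Slope of AB = dy/dx = -16/(-20) = 0.8000
Perp slope = -dx/dy = -20/16 = -1.2500
b = My - (perp slope)*Mx = 10 + (-20*9)/(-16) = 10 + 11.2500 = 21.2500

y = -1.2500x + 21.2500


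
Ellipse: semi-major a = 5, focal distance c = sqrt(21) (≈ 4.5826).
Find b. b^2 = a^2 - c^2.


b^2 = 5^2 - (sqrt(21))^2 = 25 - 21 = 4
b = sqrt(4) = 2

b = 2


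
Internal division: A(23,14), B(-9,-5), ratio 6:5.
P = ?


Px = (6*(-9) + 5*23)/11 = 61/11 = 5.5455
Py = (6*(-5) + 5*14)/11 = 40/11 = 3.6364

P = (5.5455, 3.6364)


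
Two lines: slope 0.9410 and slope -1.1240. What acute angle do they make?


m1-m2 = 2.065
1+m1*m2 = -0.057684
tan(theta) = |2.065/(-0.057684)| = 35.798488
theta = arctan(|2.065/(-0.057684)|) = 88.3999 degrees (acute angle)

88.3999 degrees


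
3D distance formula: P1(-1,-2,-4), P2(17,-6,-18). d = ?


dx=18, dy=-4, dz=-14
d = sqrt(324+16+196) = sqrt(536) = 23.1517

23.1517


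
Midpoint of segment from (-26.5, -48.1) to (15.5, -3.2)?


Mx = (-26.5 + 15.5)/2 = -11.0/2 = -5.5000
My = (-48.1 - 3.2)/2 = -51.3/2 = -25.6500

(-5.5000, -25.6500)


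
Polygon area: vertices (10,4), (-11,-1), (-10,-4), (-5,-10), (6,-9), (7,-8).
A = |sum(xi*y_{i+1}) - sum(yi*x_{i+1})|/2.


sum(xi*y_{i+1}) = 10*(-1) - 11*(-4) - 10*(-10) - 5*(-9) + 6*(-8) + 7*4 = 159
sum(yi*x_{i+1}) = 4*(-11) - 1*(-10) - 4*(-5) - 10*6 - 9*7 - 8*10 = -217
Area = |159 + 217|/2 = 376/2 = 188.0000

188.0000 sq units


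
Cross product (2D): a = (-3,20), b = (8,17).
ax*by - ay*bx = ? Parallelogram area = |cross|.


cross = -3*17 - 20*8 = -51 - 160 = -211
Parallelogram area = |-211| = 211

cross = -211, parallelogram area = 211


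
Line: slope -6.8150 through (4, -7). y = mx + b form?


y + 7 = -6.8150(x - 4)
y = -6.8150x - 7 + 6.8150*4
y = -6.8150x + 20.2600

y = -6.8150x + 20.2600


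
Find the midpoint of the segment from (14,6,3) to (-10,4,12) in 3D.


Mx = (14- 10)/2 = 2.0000
My = (6+4)/2 = 5.0000
Mz = (3+12)/2 = 7.5000

M = (2.0000, 5.0000, 7.5000)


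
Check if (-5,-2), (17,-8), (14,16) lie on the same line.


-5*(-8-16) + 17*(16+ 2) + 14*(-2+ 8)
= 120 + 306 + 84 = 510

No, not collinear (determinant = 510)


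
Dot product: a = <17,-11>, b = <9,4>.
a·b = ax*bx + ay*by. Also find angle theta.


a·b = 17*9 - 11*4 = 153 - 44 = 109
|a| = sqrt(289+121) = 20.2485
|b| = sqrt(81+16) = 9.8489
cos(theta) = 109/(sqrt(410)*sqrt(97)) = 109/sqrt(39770) = 0.546574
theta = arccos(109/sqrt(39770)) = 56.8677 degrees

a·b = 109, theta = 56.8677 deg


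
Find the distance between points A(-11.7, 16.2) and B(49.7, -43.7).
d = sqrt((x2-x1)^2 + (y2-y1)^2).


dx = 49.7 + 11.7 = 61.4
dy = -43.7 - 16.2 = -59.9
d = sqrt(3769.96 + 3588.01) = sqrt(7357.97) = 85.7786

85.7786


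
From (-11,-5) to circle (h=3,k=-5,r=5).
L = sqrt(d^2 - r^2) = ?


d = sqrt((-11-3)^2 + (-5+ 5)^2) = sqrt(196+0) = 14.0000
L = sqrt(196.0000 - 25) = sqrt(171.0000) = 13.0767

13.0767


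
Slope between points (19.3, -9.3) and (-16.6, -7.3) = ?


dy = -7.3 + 9.3 = 2
dx = -16.6 - 19.3 = -35.9
m = 2/(-35.9) = -0.0557

m = -0.0557


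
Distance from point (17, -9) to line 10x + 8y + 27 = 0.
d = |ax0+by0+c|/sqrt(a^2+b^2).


|10*17 + 8*(-9) + 27| = |125| = 125
sqrt(100 + 64) = sqrt(164) = 12.8062
d = 125/sqrt(164) = 9.7609

9.7609


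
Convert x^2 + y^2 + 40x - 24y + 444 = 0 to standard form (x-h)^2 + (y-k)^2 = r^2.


h = -D/2 = -40/2 = -20
k = -E/2 = 24/2 = 12
r^2 = h^2 + k^2 - F = 400 + 144 - 444 = 100
r = 10

Center (-20, 12), radius = 10


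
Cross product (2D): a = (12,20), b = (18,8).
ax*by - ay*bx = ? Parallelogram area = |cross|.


cross = 12*8 - 20*18 = 96 - 360 = -264
Parallelogram area = |-264| = 264

cross = -264, parallelogram area = 264


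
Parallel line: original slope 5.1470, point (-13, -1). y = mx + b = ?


Parallel lines have equal slopes.
m2 = 5.1470
b2 = -1 - 5.1470*(-13) = 65.9110

y = 5.1470x + 65.9110


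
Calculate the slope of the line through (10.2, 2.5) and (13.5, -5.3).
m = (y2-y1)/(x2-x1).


dy = -5.3 - 2.5 = -7.8
dx = 13.5 - 10.2 = 3.3
m = -7.8/3.3 = -2.3636

m = -2.3636


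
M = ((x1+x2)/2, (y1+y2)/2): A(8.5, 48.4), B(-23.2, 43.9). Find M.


Mx = (8.5 - 23.2)/2 = -14.7/2 = -7.3500
My = (48.4 + 43.9)/2 = 92.3/2 = 46.1500

(-7.3500, 46.1500)


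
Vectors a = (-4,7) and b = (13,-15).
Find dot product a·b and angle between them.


a·b = -4*13 + 7*(-15) = -52 - 105 = -157
|a| = sqrt(16+49) = 8.0623
|b| = sqrt(169+225) = 19.8494
cos(theta) = -157/(sqrt(65)*sqrt(394)) = -157/sqrt(25610) = -0.981058
theta = arccos(-157/sqrt(25610)) = 168.8305 degrees

a·b = -157, theta = 168.8305 deg


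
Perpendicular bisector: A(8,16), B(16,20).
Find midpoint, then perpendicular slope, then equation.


Midpoint = (12, 18)
Slope of AB = dy/dx = 4/8 = 0.5000
Perp slope = -dx/dy = -8/4 = -2.0000
b = My - (perp slope)*Mx = 18 + (8*12)/4 = 18 + 24.0000 = 42.0000

y = -2.0000x + 42.0000


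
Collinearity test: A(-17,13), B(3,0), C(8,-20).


-17*(0+ 20) + 3*(-20-13) + 8*(13-0)
= -340 - 99 + 104 = -335

No, not collinear (determinant = -335)


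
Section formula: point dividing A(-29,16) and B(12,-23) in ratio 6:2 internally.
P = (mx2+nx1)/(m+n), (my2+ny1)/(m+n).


Px = (6*12 + 2*(-29))/8 = 14/8 = 1.7500
Py = (6*(-23) + 2*16)/8 = -106/8 = -13.2500

P = (1.7500, -13.2500)


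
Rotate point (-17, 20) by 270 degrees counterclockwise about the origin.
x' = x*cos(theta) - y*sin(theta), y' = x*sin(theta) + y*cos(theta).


cos(270) = 0, sin(270) = -1
x' = -17*0 - 20*(-1) = 20
y' = -17*(-1) + 20*0 = 17

(20, 17)


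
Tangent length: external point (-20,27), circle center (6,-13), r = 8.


d = sqrt((-20-6)^2 + (27+ 13)^2) = sqrt(676+1600) = 47.7074
L = sqrt(2276.0000 - 64) = sqrt(2212.0000) = 47.0319

47.0319


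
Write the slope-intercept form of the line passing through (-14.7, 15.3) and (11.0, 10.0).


m = (-5.3)/(25.7) = -0.2062
b = y1 - m*x1 = 15.3 - (-5.3*(-14.7))/(25.7) = 15.3 - 3.0315 = 12.2685

y = -0.2062x + 12.2685


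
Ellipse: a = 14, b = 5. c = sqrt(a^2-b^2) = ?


c^2 = 14^2 - 5^2 = 196 - 25 = 171
c = sqrt(171) = 13.0767

c = 13.0767


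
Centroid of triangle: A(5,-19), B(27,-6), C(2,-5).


Gx = (5+27+2)/3 = 34/3 = 11.3333
Gy = (-19- 6- 5)/3 = -30/3 = -10.0000

G = (11.3333, -10.0000)


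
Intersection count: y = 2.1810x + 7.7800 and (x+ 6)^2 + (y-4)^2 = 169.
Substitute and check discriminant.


Substitute y = 2.1810x + 7.7800: (x+ 6)^2 + (2.1810x+7.7800-4)^2 = 169
Expand to Ax^2 + Bx + C = 0, where b-k = 3.78
A = 1+m^2 = 5.756761
B = 2(m(b-k) - h) = 2(2.1810*3.78 + 6) = 28.48836
C = h^2 + (b-k)^2 - r^2 = 36 + 14.2884 - 169 = -118.7116
disc = B^2-4AC = 811.5867 + 2733.5772 = 3545.1639
disc > 0

2 intersection points


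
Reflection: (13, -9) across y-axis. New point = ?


Reflection rule for y-axis: (-x, y)
(13, -9) -> (-13, -9)

(-13, -9)


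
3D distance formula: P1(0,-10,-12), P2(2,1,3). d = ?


dx=2, dy=11, dz=15
d = sqrt(4+121+225) = sqrt(350) = 18.7083

18.7083


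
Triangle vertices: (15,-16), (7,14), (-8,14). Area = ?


15*(14-14) = 0
7*(14+ 16) = 210
-8*(-16-14) = 240
sum = 450
Area = |450|/2 = 225.0000

225.0000 sq units


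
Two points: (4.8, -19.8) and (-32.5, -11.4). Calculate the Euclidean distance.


dx = -32.5 - 4.8 = -37.3
dy = -11.4 + 19.8 = 8.4
d = sqrt(1391.29 + 70.56) = sqrt(1461.85) = 38.2341

38.2341


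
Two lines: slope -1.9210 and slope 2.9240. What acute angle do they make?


m1-m2 = -4.845
1+m1*m2 = -4.617004
tan(theta) = |-4.845/(-4.617004)| = 1.049382
theta = arctan(|-4.845/(-4.617004)|) = 46.3803 degrees (acute angle)

46.3803 degrees


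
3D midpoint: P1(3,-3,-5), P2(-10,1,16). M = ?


Mx = (3- 10)/2 = -3.5000
My = (-3+1)/2 = -1.0000
Mz = (-5+16)/2 = 5.5000

M = (-3.5000, -1.0000, 5.5000)


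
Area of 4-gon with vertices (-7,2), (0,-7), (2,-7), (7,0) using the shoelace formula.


sum(xi*y_{i+1}) = -7*(-7) + 0*(-7) + 2*0 + 7*2 = 63
sum(yi*x_{i+1}) = 2*0 - 7*2 - 7*7 + 0*(-7) = -63
Area = |63 + 63|/2 = 126/2 = 63.0000

63.0000 sq units


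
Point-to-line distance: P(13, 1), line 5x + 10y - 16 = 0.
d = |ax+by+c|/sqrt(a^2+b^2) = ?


|5*13 + 10*1 - 16| = |59| = 59
sqrt(25 + 100) = sqrt(125) = 11.1803
d = 59/sqrt(125) = 5.2771

5.2771


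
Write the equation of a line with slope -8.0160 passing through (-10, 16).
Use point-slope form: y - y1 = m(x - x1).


y - 16 = -8.0160(x + 10)
y = -8.0160x + 16 + 8.0160*(-10)
y = -8.0160x - 64.1600

y = -8.0160x - 64.1600


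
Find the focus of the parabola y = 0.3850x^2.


a = 0.3850
4a = 1.5400
focus = (0, 1/1.5400) = (0, 0.6494)

Focus = (0, 0.6494)


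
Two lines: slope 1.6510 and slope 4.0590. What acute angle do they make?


m1-m2 = -2.408
1+m1*m2 = 7.701409
tan(theta) = |-2.408/7.701409| = 0.312670
theta = arctan(|-2.408/7.701409|) = 17.3629 degrees (acute angle)

17.3629 degrees


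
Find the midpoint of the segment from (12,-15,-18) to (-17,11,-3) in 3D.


Mx = (12- 17)/2 = -2.5000
My = (-15+11)/2 = -2.0000
Mz = (-18- 3)/2 = -10.5000

M = (-2.5000, -2.0000, -10.5000)


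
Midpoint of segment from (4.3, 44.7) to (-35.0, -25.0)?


Mx = (4.3 - 35.0)/2 = -30.7/2 = -15.3500
My = (44.7 - 25.0)/2 = 19.7/2 = 9.8500

(-15.3500, 9.8500)


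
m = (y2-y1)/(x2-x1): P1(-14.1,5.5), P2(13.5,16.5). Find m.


dy = 16.5 - 5.5 = 11.0
dx = 13.5 + 14.1 = 27.6
m = 11.0/27.6 = 0.3986

m = 0.3986


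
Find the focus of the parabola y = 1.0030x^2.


a = 1.0030
4a = 4.0120
focus = (0, 1/4.0120) = (0, 0.2493)

Focus = (0, 0.2493)


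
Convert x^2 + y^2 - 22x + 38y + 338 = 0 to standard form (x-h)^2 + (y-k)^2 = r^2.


h = -D/2 = 22/2 = 11
k = -E/2 = -38/2 = -19
r^2 = h^2 + k^2 - F = 121 + 361 - 338 = 144
r = 12

Center (11, -19), radius = 12


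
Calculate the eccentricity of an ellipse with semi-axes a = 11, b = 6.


c = sqrt(121-36) = sqrt(85) = 9.2195
e = c/a = sqrt(85)/11 = 0.8381

e = 0.8381


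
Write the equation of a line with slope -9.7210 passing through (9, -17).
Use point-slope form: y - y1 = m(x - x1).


y + 17 = -9.7210(x - 9)
y = -9.7210x - 17 + 9.7210*9
y = -9.7210x + 70.4890

y = -9.7210x + 70.4890


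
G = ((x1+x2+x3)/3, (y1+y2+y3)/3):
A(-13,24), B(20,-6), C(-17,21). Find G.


Gx = (-13+20- 17)/3 = -10/3 = -3.3333
Gy = (24- 6+21)/3 = 39/3 = 13.0000

G = (-3.3333, 13.0000)


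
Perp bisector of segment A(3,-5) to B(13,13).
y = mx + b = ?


Midpoint = (8, 4)
Slope of AB = dy/dx = 18/10 = 1.8000
Perp slope = -dx/dy = -10/18 = -0.5556
b = My - (perp slope)*Mx = 4 + (10*8)/18 = 4 + 4.4444 = 8.4444

y = -0.5556x + 8.4444


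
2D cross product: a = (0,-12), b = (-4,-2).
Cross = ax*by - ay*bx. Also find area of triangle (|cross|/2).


cross = 0*(-2) + 12*(-4) = 0 - 48 = -48
Triangle area = |-48|/2 = 48/2 = 24.0000

cross = -48, triangle area = 24.0000


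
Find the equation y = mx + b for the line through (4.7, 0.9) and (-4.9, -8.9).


m = (-9.8)/(-9.6) = 1.0208
b = y1 - m*x1 = 0.9 - (-9.8*4.7)/(-9.6) = 0.9 - 4.7979 = -3.8979

y = 1.0208x - 3.8979


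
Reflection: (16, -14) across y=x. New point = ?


Reflection rule for y=x: (y, x)
(16, -14) -> (-14, 16)

(-14, 16)


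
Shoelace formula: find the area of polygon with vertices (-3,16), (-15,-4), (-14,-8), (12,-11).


sum(xi*y_{i+1}) = -3*(-4) - 15*(-8) - 14*(-11) + 12*16 = 478
sum(yi*x_{i+1}) = 16*(-15) - 4*(-14) - 8*12 - 11*(-3) = -247
Area = |478 + 247|/2 = 725/2 = 362.5000

362.5000 sq units


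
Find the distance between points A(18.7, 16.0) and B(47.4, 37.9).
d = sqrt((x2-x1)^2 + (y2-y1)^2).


dx = 47.4 - 18.7 = 28.7
dy = 37.9 - 16.0 = 21.9
d = sqrt(823.69 + 479.61) = sqrt(1303.3) = 36.1012

36.1012


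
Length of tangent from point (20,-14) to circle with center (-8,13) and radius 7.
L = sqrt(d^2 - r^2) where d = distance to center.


d = sqrt((20+ 8)^2 + (-14-13)^2) = sqrt(784+729) = 38.8973
L = sqrt(1513.0000 - 49) = sqrt(1464.0000) = 38.2623

38.2623


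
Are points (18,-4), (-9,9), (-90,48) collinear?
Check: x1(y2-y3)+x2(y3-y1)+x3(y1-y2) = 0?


18*(9-48) - 9*(48+ 4) - 90*(-4-9)
= -702 - 468 + 1170 = 0

Yes, collinear (determinant = 0)


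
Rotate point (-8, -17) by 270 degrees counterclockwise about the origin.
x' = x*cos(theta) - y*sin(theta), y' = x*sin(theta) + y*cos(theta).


cos(270) = 0, sin(270) = -1
x' = -8*0 + 17*(-1) = -17
y' = -8*(-1) - 17*0 = 8

(-17, 8)


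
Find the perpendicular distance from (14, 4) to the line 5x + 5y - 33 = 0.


|5*14 + 5*4 - 33| = |57| = 57
sqrt(25 + 25) = sqrt(50) = 7.0711
d = 57/sqrt(50) = 8.0610

8.0610


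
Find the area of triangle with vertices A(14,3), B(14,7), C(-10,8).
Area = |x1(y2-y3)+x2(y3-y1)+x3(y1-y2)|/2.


14*(7-8) = -14
14*(8-3) = 70
-10*(3-7) = 40
sum = 96
Area = |96|/2 = 48.0000

48.0000 sq units


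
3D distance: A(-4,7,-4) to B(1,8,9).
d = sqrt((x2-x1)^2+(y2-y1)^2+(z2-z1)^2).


dx=5, dy=1, dz=13
d = sqrt(25+1+169) = sqrt(195) = 13.9642

13.9642


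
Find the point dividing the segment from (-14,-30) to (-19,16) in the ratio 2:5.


Px = (2*(-19) + 5*(-14))/7 = -108/7 = -15.4286
Py = (2*16 + 5*(-30))/7 = -118/7 = -16.8571

P = (-15.4286, -16.8571)


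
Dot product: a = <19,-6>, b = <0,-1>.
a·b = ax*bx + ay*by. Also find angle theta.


a·b = 19*0 - 6*(-1) = 0 + 6 = 6
|a| = sqrt(361+36) = 19.9249
|b| = sqrt(0+1) = 1.0000
cos(theta) = 6/(sqrt(397)*sqrt(1)) = 6/sqrt(397) = 0.301131
theta = arccos(6/sqrt(397)) = 72.4744 degrees

a·b = 6, theta = 72.4744 deg


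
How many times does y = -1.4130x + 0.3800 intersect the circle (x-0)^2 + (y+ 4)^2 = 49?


Substitute y = -1.4130x + 0.3800: (x-0)^2 + (-1.4130x+0.3800+ 4)^2 = 49
Expand to Ax^2 + Bx + C = 0, where b-k = 4.38
A = 1+m^2 = 2.996569
B = 2(m(b-k) - h) = 2(-1.4130*4.38 - 0) = -12.37788
C = h^2 + (b-k)^2 - r^2 = 0 + 19.1844 - 49 = -29.8156
disc = B^2-4AC = 153.2119 + 357.3780 = 510.5899
disc > 0

2 intersection points


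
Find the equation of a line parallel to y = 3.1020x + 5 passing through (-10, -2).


Parallel lines have equal slopes.
m2 = 3.1020
b2 = -2 - 3.1020*(-10) = 29.0200

y = 3.1020x + 29.0200


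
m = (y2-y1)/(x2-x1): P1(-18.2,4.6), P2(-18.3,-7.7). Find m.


dy = -7.7 - 4.6 = -12.3
dx = -18.3 + 18.2 = -0.1
m = -12.3/(-0.1) = 123.0000

m = 123.0000


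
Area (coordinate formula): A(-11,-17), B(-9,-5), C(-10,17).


-11*(-5-17) = 242
-9*(17+ 17) = -306
-10*(-17+ 5) = 120
sum = 56
Area = |56|/2 = 28.0000

28.0000 sq units


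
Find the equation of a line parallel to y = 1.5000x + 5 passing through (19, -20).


Parallel lines have equal slopes.
m2 = 1.5000
b2 = -20 - 1.5000*19 = -48.5000

y = 1.5000x - 48.5000


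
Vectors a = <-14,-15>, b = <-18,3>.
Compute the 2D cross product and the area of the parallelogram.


cross = -14*3 + 15*(-18) = -42 - 270 = -312
Parallelogram area = |-312| = 312

cross = -312, parallelogram area = 312


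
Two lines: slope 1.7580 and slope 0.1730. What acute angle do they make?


m1-m2 = 1.585
1+m1*m2 = 1.304134
tan(theta) = |1.585/1.304134| = 1.215366
theta = arctan(|1.585/1.304134|) = 50.5525 degrees (acute angle)

50.5525 degrees


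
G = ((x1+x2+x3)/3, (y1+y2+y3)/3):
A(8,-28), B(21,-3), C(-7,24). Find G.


Gx = (8+21- 7)/3 = 22/3 = 7.3333
Gy = (-28- 3+24)/3 = -7/3 = -2.3333

G = (7.3333, -2.3333)


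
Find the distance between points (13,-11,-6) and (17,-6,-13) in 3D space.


dx=4, dy=5, dz=-7
d = sqrt(16+25+49) = sqrt(90) = 9.4868

9.4868


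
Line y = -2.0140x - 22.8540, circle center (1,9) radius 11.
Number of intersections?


Substitute y = -2.0140x - 22.8540: (x-1)^2 + (-2.0140x- 22.8540-9)^2 = 121
Expand to Ax^2 + Bx + C = 0, where b-k = -31.854
A = 1+m^2 = 5.056196
B = 2(m(b-k) - h) = 2(-2.0140*(-31.854) - 1) = 126.307912
C = h^2 + (b-k)^2 - r^2 = 1 + 1014.677316 - 121 = 894.677316
disc = B^2-4AC = 15953.6886 - 18094.6555 = -2140.9669
disc < 0

0 intersection points


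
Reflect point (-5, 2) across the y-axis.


Reflection rule for y-axis: (-x, y)
(-5, 2) -> (5, 2)

(5, 2)


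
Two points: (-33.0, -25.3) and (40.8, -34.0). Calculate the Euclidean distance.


dx = 40.8 + 33.0 = 73.8
dy = -34.0 + 25.3 = -8.7
d = sqrt(5446.44 + 75.69) = sqrt(5522.13) = 74.3110

74.3110


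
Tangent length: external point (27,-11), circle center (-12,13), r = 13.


d = sqrt((27+ 12)^2 + (-11-13)^2) = sqrt(1521+576) = 45.7930
L = sqrt(2097.0000 - 169) = sqrt(1928.0000) = 43.9090

43.9090


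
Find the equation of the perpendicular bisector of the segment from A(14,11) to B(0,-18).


Midpoint = (7, -3.5)
Slope of AB = dy/dx = -29/(-14) = 2.0714
Perp slope = -dx/dy = -14/29 = -0.4828
b = My - (perp slope)*Mx = -3.5 + (-14*7)/(-29) = -3.5 + 3.3793 = -0.1207

y = -0.4828x - 0.1207


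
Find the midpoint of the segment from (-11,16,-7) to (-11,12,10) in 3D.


Mx = (-11- 11)/2 = -11.0000
My = (16+12)/2 = 14.0000
Mz = (-7+10)/2 = 1.5000

M = (-11.0000, 14.0000, 1.5000)


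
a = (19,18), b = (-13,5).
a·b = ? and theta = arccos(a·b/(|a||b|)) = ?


a·b = 19*(-13) + 18*5 = -247 + 90 = -157
|a| = sqrt(361+324) = 26.1725
|b| = sqrt(169+25) = 13.9284
cos(theta) = -157/(sqrt(685)*sqrt(194)) = -157/sqrt(132890) = -0.430679
theta = arccos(-157/sqrt(132890)) = 115.5106 degrees

a·b = -157, theta = 115.5106 deg


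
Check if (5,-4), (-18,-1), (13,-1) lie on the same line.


5*(-1+ 1) - 18*(-1+ 4) + 13*(-4+ 1)
= 0 - 54 - 39 = -93

No, not collinear (determinant = -93)


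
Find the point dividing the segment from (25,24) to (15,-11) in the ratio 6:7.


Px = (6*15 + 7*25)/13 = 265/13 = 20.3846
Py = (6*(-11) + 7*24)/13 = 102/13 = 7.8462

P = (20.3846, 7.8462)


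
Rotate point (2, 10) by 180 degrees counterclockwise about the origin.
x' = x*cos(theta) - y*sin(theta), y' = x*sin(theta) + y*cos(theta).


cos(180) = -1, sin(180) = 0
x' = 2*(-1) - 10*0 = -2
y' = 2*0 + 10*(-1) = -10

(-2, -10)


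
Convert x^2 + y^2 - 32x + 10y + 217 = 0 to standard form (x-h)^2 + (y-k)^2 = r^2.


h = -D/2 = 32/2 = 16
k = -E/2 = -10/2 = -5
r^2 = h^2 + k^2 - F = 256 + 25 - 217 = 64
r = 8

Center (16, -5), radius = 8


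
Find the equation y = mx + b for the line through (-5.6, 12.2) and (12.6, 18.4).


m = (6.2)/(18.2) = 0.3407
b = y1 - m*x1 = 12.2 - (6.2*(-5.6))/(18.2) = 12.2 + 1.9077 = 14.1077

y = 0.3407x + 14.1077


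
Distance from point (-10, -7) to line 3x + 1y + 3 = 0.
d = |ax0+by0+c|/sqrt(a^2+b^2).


|3*(-10) + 1*(-7) + 3| = |-34| = 34
sqrt(9 + 1) = sqrt(10) = 3.1623
d = 34/sqrt(10) = 10.7517

10.7517


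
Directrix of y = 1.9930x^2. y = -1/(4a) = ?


a = 1.9930
1/(4a) = 0.1254
directrix: y = -0.1254 = -0.1254

y = -0.1254


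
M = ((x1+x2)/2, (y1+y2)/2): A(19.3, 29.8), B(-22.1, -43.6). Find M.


Mx = (19.3 - 22.1)/2 = -2.8/2 = -1.4000
My = (29.8 - 43.6)/2 = -13.8/2 = -6.9000

(-1.4000, -6.9000)


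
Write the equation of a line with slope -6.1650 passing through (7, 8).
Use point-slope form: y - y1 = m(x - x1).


y - 8 = -6.1650(x - 7)
y = -6.1650x + 8 + 6.1650*7
y = -6.1650x + 51.1550

y = -6.1650x + 51.1550


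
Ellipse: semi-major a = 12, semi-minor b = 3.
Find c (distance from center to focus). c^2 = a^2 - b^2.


c^2 = 12^2 - 3^2 = 144 - 9 = 135
c = sqrt(135) = 11.6190

c = 11.6190


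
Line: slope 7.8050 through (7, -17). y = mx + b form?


y + 17 = 7.8050(x - 7)
y = 7.8050x - 17 - 7.8050*7
y = 7.8050x - 71.6350

y = 7.8050x - 71.6350


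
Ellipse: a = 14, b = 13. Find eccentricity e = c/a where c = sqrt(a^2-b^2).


c = sqrt(196-169) = sqrt(27) = 5.1962
e = c/a = sqrt(27)/14 = 0.3712

e = 0.3712


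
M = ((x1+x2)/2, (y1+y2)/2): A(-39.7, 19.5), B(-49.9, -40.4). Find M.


Mx = (-39.7 - 49.9)/2 = -89.6/2 = -44.8000
My = (19.5 - 40.4)/2 = -20.9/2 = -10.4500

(-44.8000, -10.4500)


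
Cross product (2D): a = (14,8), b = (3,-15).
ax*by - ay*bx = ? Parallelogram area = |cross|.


cross = 14*(-15) - 8*3 = -210 - 24 = -234
Parallelogram area = |-234| = 234

cross = -234, parallelogram area = 234


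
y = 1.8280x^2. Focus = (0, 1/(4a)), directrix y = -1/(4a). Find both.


a = 1.8280
1/(4a) = 0.1368
Focus = (0, 0.1368)
Directrix: y = -0.1368

Focus = (0, 0.1368), Directrix: y = -0.1368


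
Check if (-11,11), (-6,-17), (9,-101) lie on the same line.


-11*(-17+ 101) - 6*(-101-11) + 9*(11+ 17)
= -924 + 672 + 252 = 0

Yes, collinear (determinant = 0)


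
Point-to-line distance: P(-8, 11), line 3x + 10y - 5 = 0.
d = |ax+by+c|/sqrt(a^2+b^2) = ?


|3*(-8) + 10*11 - 5| = |81| = 81
sqrt(9 + 100) = sqrt(109) = 10.4403
d = 81/sqrt(109) = 7.7584

7.7584


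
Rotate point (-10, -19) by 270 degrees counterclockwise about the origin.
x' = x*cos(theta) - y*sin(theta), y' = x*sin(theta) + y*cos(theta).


cos(270) = 0, sin(270) = -1
x' = -10*0 + 19*(-1) = -19
y' = -10*(-1) - 19*0 = 10

(-19, 10)


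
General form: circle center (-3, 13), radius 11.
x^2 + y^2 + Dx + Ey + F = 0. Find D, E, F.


(x+ 3)^2 + (y-13)^2 = 11^2
D = -2h = 6, E = -2k = -26
F = h^2+k^2-r^2 = 9+169-121 = 57

D = 6, E = -26, F = 57


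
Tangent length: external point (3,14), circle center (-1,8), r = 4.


d = sqrt((3+ 1)^2 + (14-8)^2) = sqrt(16+36) = 7.2111
L = sqrt(52.0000 - 16) = sqrt(36.0000) = 6.0000

6.0000


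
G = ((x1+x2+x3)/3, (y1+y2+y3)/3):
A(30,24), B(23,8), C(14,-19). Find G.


Gx = (30+23+14)/3 = 67/3 = 22.3333
Gy = (24+8- 19)/3 = 13/3 = 4.3333

G = (22.3333, 4.3333)


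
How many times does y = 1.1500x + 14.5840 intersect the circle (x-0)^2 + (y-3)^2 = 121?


Substitute y = 1.1500x + 14.5840: (x-0)^2 + (1.1500x+14.5840-3)^2 = 121
Expand to Ax^2 + Bx + C = 0, where b-k = 11.584
A = 1+m^2 = 2.3225
B = 2(m(b-k) - h) = 2(1.1500*11.584 - 0) = 26.6432
C = h^2 + (b-k)^2 - r^2 = 0 + 134.189056 - 121 = 13.189056
disc = B^2-4AC = 709.8601 - 122.5263 = 587.3338
disc > 0

2 intersection points


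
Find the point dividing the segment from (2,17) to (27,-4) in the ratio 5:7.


Px = (5*27 + 7*2)/12 = 149/12 = 12.4167
Py = (5*(-4) + 7*17)/12 = 99/12 = 8.2500

P = (12.4167, 8.2500)


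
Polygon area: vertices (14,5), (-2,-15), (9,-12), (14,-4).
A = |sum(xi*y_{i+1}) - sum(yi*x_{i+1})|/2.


sum(xi*y_{i+1}) = 14*(-15) - 2*(-12) + 9*(-4) + 14*5 = -152
sum(yi*x_{i+1}) = 5*(-2) - 15*9 - 12*14 - 4*14 = -369
Area = |-152 + 369|/2 = 217/2 = 108.5000

108.5000 sq units


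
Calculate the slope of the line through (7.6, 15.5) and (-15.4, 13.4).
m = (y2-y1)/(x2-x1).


dy = 13.4 - 15.5 = -2.1
dx = -15.4 - 7.6 = -23.0
m = -2.1/(-23.0) = 0.0913

m = 0.0913


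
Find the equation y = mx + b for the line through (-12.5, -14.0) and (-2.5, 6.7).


m = (20.7)/(10.0) = 2.0700
b = y1 - m*x1 = -14.0 - (20.7*(-12.5))/(10.0) = -14.0 + 25.8750 = 11.8750

y = 2.0700x + 11.8750


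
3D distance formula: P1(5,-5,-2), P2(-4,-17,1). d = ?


dx=-9, dy=-12, dz=3
d = sqrt(81+144+9) = sqrt(234) = 15.2971

15.2971


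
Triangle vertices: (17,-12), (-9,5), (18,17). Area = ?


17*(5-17) = -204
-9*(17+ 12) = -261
18*(-12-5) = -306
sum = -771
Area = |-771|/2 = 385.5000

385.5000 sq units


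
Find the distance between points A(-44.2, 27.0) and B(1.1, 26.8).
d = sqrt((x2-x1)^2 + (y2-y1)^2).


dx = 1.1 + 44.2 = 45.3
dy = 26.8 - 27.0 = -0.2
d = sqrt(2052.09 + 0.04) = sqrt(2052.13) = 45.3004

45.3004


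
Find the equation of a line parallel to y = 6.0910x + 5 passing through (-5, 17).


Parallel lines have equal slopes.
m2 = 6.0910
b2 = 17 - 6.0910*(-5) = 47.4550

y = 6.0910x + 47.4550


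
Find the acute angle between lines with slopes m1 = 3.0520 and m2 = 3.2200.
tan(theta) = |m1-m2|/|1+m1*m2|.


m1-m2 = -0.168
1+m1*m2 = 10.82744
tan(theta) = |-0.168/10.82744| = 0.015516
theta = arctan(|-0.168/10.82744|) = 0.8889 degrees (acute angle)

0.8889 degrees


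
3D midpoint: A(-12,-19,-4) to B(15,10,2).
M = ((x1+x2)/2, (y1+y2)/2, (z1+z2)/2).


Mx = (-12+15)/2 = 1.5000
My = (-19+10)/2 = -4.5000
Mz = (-4+2)/2 = -1.0000

M = (1.5000, -4.5000, -1.0000)


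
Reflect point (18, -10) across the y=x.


Reflection rule for y=x: (y, x)
(18, -10) -> (-10, 18)

(-10, 18)


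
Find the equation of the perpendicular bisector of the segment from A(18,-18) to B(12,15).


Midpoint = (15, -1.5)
Slope of AB = dy/dx = 33/(-6) = -5.5000
Perp slope = -dx/dy = 6/33 = 0.1818
b = My - (perp slope)*Mx = -1.5 + (-6*15)/33 = -1.5 - 2.7273 = -4.2273

y = 0.1818x - 4.2273


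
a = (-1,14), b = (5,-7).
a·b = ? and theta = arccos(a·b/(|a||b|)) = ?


a·b = -1*5 + 14*(-7) = -5 - 98 = -103
|a| = sqrt(1+196) = 14.0357
|b| = sqrt(25+49) = 8.6023
cos(theta) = -103/(sqrt(197)*sqrt(74)) = -103/sqrt(14578) = -0.853077
theta = arccos(-103/sqrt(14578)) = 148.5479 degrees

a·b = -103, theta = 148.5479 deg


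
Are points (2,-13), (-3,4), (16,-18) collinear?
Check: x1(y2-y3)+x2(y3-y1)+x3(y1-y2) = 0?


2*(4+ 18) - 3*(-18+ 13) + 16*(-13-4)
= 44 + 15 - 272 = -213

No, not collinear (determinant = -213)


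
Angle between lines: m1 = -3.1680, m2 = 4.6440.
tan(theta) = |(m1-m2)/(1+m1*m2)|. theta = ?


m1-m2 = -7.812
1+m1*m2 = -13.712192
tan(theta) = |-7.812/(-13.712192)| = 0.569712
theta = arctan(|-7.812/(-13.712192)|) = 29.6707 degrees (acute angle)

29.6707 degrees


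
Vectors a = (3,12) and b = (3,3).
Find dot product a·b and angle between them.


a·b = 3*3 + 12*3 = 9 + 36 = 45
|a| = sqrt(9+144) = 12.3693
|b| = sqrt(9+9) = 4.2426
cos(theta) = 45/(sqrt(153)*sqrt(18)) = 45/sqrt(2754) = 0.857493
theta = arccos(45/sqrt(2754)) = 30.9638 degrees

a·b = 45, theta = 30.9638 deg


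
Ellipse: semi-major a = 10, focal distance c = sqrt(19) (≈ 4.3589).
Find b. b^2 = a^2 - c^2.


b^2 = 10^2 - (sqrt(19))^2 = 100 - 19 = 81
b = sqrt(81) = 9

b = 9


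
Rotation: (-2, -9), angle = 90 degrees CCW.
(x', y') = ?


cos(90) = 0, sin(90) = 1
x' = -2*0 + 9*1 = 9
y' = -2*1 - 9*0 = -2

(9, -2)


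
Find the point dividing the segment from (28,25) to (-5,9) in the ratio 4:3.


Px = (4*(-5) + 3*28)/7 = 64/7 = 9.1429
Py = (4*9 + 3*25)/7 = 111/7 = 15.8571

P = (9.1429, 15.8571)


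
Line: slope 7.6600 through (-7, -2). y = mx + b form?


y + 2 = 7.6600(x + 7)
y = 7.6600x - 2 - 7.6600*(-7)
y = 7.6600x + 51.6200

y = 7.6600x + 51.6200


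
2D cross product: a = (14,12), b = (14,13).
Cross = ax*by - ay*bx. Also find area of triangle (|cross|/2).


cross = 14*13 - 12*14 = 182 - 168 = 14
Triangle area = |14|/2 = 14/2 = 7.0000

cross = 14, triangle area = 7.0000


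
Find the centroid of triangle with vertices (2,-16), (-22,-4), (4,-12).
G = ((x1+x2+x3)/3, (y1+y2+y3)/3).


Gx = (2- 22+4)/3 = -16/3 = -5.3333
Gy = (-16- 4- 12)/3 = -32/3 = -10.6667

G = (-5.3333, -10.6667)


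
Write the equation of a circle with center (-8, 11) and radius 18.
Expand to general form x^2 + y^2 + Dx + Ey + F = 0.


(x+ 8)^2 + (y-11)^2 = 18^2
D = -2h = 16, E = -2k = -22
F = h^2+k^2-r^2 = 64+121-324 = -139

x^2 + y^2 + 16x - 22y - 139 = 0
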